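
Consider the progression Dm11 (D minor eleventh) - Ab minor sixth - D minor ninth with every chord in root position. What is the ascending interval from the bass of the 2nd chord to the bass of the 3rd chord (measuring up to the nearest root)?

augmented 4th

The roots are Ab and D.
4 letter names make it a fourth; at 6 semitones (a half step wider than perfect) the quality is augmented.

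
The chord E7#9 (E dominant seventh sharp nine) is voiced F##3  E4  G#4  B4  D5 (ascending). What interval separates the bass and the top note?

diminished thirteenth

The outer voices are F##3 and D5.
From F## to D: 19 semitones over a thirteenth = diminished.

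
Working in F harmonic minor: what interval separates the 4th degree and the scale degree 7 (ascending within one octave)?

augmented 4th

The scale runs F G Ab Bb C Db E.
The 4th degree is Bb and the 7th degree is E.
4 letter names make it a fourth; at 6 semitones (a half step wider than perfect) the quality is augmented.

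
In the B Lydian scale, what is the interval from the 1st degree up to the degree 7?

major seventh

Spelling the B Lydian scale: B C# D# E# F# G# A#.
That puts B below A#.
Counting 7 letters and 11 half steps from B gives a major seventh.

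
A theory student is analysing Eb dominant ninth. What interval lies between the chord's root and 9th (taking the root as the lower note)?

Eb9: Eb, G, Bb, Db, F.
Root = Eb; 9th = F.
Counting 9 letters and 14 half steps from Eb gives a major ninth.

M9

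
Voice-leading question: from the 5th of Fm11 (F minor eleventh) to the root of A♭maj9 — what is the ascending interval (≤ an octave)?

minor sixth

Fm11 (F minor eleventh) has C as its 5th, and A♭maj9 has A♭ as its root.
From C to A♭: 8 semitones over a sixth = minor.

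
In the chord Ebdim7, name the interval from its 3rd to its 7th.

The chord tones of Ebdim7 (Eb diminished seventh) are Eb-Gb-Bbb-Dbb.
The 3rd is Gb and the 7th is Dbb.
Gb up to Dbb is 6 semitones, a half step narrower than a perfect fifth, so the interval is diminished.

diminished fifth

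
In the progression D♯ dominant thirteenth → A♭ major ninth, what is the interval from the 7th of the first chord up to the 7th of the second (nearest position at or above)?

diminished fifth

D♯ dominant thirteenth has C♯ as its 7th, and A♭ major ninth has G as its 7th.
From C♯ to G: 6 semitones over a fifth = diminished.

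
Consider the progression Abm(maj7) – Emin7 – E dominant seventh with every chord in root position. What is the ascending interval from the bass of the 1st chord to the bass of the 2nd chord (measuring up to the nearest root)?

The roots are Ab and E.
5 letter names make it a fifth; at 8 semitones (a half step wider than perfect) the quality is augmented.

augmented fifth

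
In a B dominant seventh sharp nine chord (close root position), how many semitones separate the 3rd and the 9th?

Spelling the chord: B D♯ F♯ A C𝄪.
D♯ to C𝄪 is a major seventh: 11 semitones.

11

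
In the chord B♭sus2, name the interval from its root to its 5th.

The chord tones of B♭sus2 (B♭ sus2) are B♭–C–F.
The root is B♭ and the 5th is F.
B♭ up to F spans 5 letter names and 7 semitones — a perfect fifth.

perfect fifth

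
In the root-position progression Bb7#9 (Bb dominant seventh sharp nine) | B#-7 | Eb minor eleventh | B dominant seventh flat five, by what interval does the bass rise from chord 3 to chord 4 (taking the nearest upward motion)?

The roots are Eb and B.
5 letter names make it a fifth; at 8 semitones (a half step wider than perfect) the quality is augmented.

augmented fifth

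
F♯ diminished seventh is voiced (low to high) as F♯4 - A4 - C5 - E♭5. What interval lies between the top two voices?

Those voices are C5 and E♭5.
3 letter names make it a third; at 3 semitones (a half step narrower than major) the quality is minor.

minor third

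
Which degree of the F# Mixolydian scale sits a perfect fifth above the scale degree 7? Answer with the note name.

B

The scale is F# G# A# B C# D# E.
The scale degree 7 is E; a perfect fifth above that is B — scale degree 4.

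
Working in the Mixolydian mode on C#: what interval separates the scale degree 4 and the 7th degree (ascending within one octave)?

P4

Spelling the Mixolydian mode on C#: C# D# E# F# G# A# B.
That puts F# below B.
Counting 4 letters and 5 half steps from F# gives a perfect fourth.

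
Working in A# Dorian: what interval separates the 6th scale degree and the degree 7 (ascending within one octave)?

m2

Spelling A# Dorian: A# B# C# D# E# F## G#.
So we need the interval from F## up to G#.
From F## to G#: 1 semitone over a second = minor.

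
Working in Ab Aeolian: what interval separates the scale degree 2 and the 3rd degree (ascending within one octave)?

Spelling Ab Aeolian: Ab Bb Cb Db Eb Fb Gb.
Scale degree 2 = Bb; 3rd degree = Cb.
2 letter names make it a second; at 1 semitone (a half step narrower than major) the quality is minor.

m2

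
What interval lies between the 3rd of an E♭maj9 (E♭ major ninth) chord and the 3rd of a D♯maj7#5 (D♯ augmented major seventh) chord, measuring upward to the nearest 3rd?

augmented 7th

The 3rd of E♭maj9 (E♭ major ninth) is G; the 3rd of D♯maj7#5 (D♯ augmented major seventh) is F𝄪.
From G to F𝄪: 12 semitones over a seventh = augmented.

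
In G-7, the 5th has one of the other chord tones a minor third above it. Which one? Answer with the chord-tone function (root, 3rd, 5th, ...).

7th

G minor seventh: G Bb D F.
The 5th is D. A minor third above D is F.
F is the chord's 7th.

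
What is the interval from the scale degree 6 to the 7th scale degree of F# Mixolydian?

F# mixolydian: F# G# A# B C# D# E.
Scale degree 6 = D#; 7th degree = E.
D# up to E is 1 semitone, a half step narrower than a major second, so the interval is minor.

minor 2nd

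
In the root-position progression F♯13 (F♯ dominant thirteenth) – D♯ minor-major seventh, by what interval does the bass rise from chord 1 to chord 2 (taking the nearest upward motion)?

The roots are F♯ and D♯.
From F♯ to D♯ is 9 semitones, exactly the major sixth.

M6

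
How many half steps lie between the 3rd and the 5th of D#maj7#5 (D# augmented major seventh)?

Spelling the chord: D#-F##-A##-C##.
F## to A## is a major third: 4 semitones.

4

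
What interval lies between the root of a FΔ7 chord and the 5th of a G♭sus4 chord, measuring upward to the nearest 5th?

The root of FΔ7 is F; the 5th of G♭sus4 is D♭.
F up to D♭ is 8 semitones, a half step narrower than a major sixth, so the interval is minor.

minor sixth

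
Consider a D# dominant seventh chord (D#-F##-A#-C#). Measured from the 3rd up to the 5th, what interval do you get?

The 3rd is F## and the 5th is A#.
F## up to A# is 3 semitones, a half step narrower than a major third, so the interval is minor.

minor 3rd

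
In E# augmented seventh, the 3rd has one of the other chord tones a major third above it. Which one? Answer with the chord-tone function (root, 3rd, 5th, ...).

E# augmented seventh is spelled E#, G##, B##, D#.
The 3rd is G##. A major third above G## is B##.
B## is the chord's 5th.

5th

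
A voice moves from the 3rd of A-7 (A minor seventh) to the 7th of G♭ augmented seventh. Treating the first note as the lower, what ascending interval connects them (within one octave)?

diminished 4th

The 3rd of A-7 (A minor seventh) is C; the 7th of G♭ augmented seventh is F♭.
From C to F♭: 4 semitones over a fourth = diminished.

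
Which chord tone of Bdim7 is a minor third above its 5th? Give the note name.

The chord tones of Bdim7 are B–D–F–Ab.
The 5th is F. A minor third above F is Ab.
Ab is the chord's 7th.

Ab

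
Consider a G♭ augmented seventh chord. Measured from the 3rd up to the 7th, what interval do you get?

diminished 5th

G♭aug7: G♭-B♭-D-F♭.
3rd = B♭; 7th = F♭.
5 letter names make it a fifth; at 6 semitones (a half step narrower than perfect) the quality is diminished.
That tritone between 3rd and 7th is what gives the dominant seventh its pull toward resolution.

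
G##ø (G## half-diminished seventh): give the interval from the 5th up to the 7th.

major third

G##ø7 (G## half-diminished seventh): G##-B#-D#-F##.
So we need the interval from D# up to F##.
Counting 3 letters and 4 half steps from D# gives a major third.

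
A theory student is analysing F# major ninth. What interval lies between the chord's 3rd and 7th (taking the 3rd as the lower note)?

The chord tones of F#maj9 (F# major ninth) are F#–A#–C#–E#–G#.
The 3rd is A# and the 7th is E#.
A# up to E# spans 5 letter names and 7 semitones — a perfect fifth.

perfect fifth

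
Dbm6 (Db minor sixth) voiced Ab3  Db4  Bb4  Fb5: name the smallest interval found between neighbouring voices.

P4

Adjacent intervals: Ab3→Db4 = perfect fourth; Db4→Bb4 = major sixth; Bb4→Fb5 = diminished fifth.
The smallest is Ab3 to Db4, a perfect fourth (5 semitones).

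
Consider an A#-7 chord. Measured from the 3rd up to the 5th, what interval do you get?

A#-7 is spelled A# C# E# G#.
The 3rd is C# and the 5th is E#.
C# up to E# spans 3 letter names and 4 semitones — a major third.

major third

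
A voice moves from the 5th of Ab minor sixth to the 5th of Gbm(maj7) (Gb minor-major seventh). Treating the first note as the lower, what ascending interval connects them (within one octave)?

minor seventh

The 5th of Ab minor sixth is Eb; the 5th of Gbm(maj7) (Gb minor-major seventh) is Db.
7 letter names make it a seventh; at 10 semitones (a half step narrower than major) the quality is minor.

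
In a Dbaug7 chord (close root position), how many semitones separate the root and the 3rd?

Spelling the chord: Db-F-A-Cb.
Db to F is a major third: 4 semitones.

4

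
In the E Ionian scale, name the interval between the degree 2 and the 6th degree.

perfect fifth

The scale runs E F# G# A B C# D#.
That puts F# below C#.
From F# to C# is 7 semitones, exactly the perfect fifth.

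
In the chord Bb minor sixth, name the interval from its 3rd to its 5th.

Bbmin6 (Bb minor sixth) is spelled Bb, Db, F, G.
That puts Db below F.
From Db to F is 4 semitones, exactly the major third.

major third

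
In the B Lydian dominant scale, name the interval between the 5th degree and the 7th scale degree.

m3

B lydian dominant: B C♯ D♯ E♯ F♯ G♯ A.
The 5th degree is F♯ and the scale degree 7 is A.
3 letter names make it a third; at 3 semitones (a half step narrower than major) the quality is minor.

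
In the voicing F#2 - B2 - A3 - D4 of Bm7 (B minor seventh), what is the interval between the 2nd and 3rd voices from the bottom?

minor 7th

Those voices are B2 and A3.
From B to A: 10 semitones over a seventh = minor.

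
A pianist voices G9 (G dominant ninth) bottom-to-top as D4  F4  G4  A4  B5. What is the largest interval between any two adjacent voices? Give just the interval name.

major ninth

Adjacent intervals: D4→F4 = minor third; F4→G4 = major second; G4→A4 = major second; A4→B5 = major ninth.
The largest is A4 to B5, a major ninth (14 semitones).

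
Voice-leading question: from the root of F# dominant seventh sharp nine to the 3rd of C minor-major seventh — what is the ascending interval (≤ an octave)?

The root of F# dominant seventh sharp nine is F#; the 3rd of C minor-major seventh is Eb.
7 letter names make it a seventh; at 9 semitones (a whole step narrower than major) the quality is diminished.

diminished seventh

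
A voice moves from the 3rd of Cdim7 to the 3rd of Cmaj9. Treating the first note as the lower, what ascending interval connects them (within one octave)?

Cdim7 has E♭ as its 3rd, and Cmaj9 has E as its 3rd.
From E♭ to E: 1 semitone over a unison = augmented.

A1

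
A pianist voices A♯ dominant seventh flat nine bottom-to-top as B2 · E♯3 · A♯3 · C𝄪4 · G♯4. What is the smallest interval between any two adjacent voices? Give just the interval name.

major 3rd

Adjacent intervals: B2→E♯3 = augmented fourth; E♯3→A♯3 = perfect fourth; A♯3→C𝄪4 = major third; C𝄪4→G♯4 = diminished fifth.
The smallest is A♯3 to C𝄪4, a major third (4 semitones).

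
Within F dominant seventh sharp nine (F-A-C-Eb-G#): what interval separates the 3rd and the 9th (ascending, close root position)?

M7

The 3rd is A and the 9th is G#.
Counting 7 letters and 11 half steps from A gives a major seventh.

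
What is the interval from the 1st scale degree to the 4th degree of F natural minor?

F natural minor: F G Ab Bb C Db Eb.
That puts F below Bb.
F up to Bb spans 4 letter names and 5 semitones — a perfect fourth.

perfect 4th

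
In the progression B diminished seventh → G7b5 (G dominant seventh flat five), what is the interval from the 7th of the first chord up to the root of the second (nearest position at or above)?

major seventh

B diminished seventh has Ab as its 7th, and G7b5 (G dominant seventh flat five) has G as its root.
Counting 7 letters and 11 half steps from Ab gives a major seventh.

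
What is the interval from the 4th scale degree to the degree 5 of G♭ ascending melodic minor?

major second

Spelling G♭ ascending melodic minor: G♭ A♭ B𝄫 C♭ D♭ E♭ F.
The 4th scale degree is C♭ and the degree 5 is D♭.
Counting 2 letters and 2 half steps from C♭ gives a major second.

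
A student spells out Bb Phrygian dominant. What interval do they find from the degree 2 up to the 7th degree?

major sixth

Spelling Bb Phrygian dominant: Bb Cb D Eb F Gb Ab.
That puts Cb below Ab.
From Cb to Ab is 9 semitones, exactly the major sixth.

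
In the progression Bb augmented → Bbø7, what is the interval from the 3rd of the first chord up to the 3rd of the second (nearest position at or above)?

diminished octave

Bb augmented has D as its 3rd, and Bbø7 has Db as its 3rd.
8 letter names make it an octave; at 11 semitones (a half step narrower than perfect) the quality is diminished.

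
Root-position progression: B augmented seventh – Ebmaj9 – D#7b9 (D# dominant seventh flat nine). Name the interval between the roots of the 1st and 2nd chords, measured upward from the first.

diminished fourth

The roots are B and Eb.
B up to Eb is 4 semitones, a half step narrower than a perfect fourth, so the interval is diminished.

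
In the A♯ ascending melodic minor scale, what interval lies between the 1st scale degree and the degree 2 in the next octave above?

M9

The scale runs A♯ B♯ C♯ D♯ E♯ F𝄪 G𝄪.
1st scale degree = A♯; degree 2 (up an octave) = B♯.
Counting 9 letters and 14 half steps from A♯ gives a major ninth.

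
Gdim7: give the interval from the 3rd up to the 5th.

Spelling the chord: G-Bb-Db-Fb.
That puts Bb below Db.
Bb up to Db is 3 semitones, a half step narrower than a major third, so the interval is minor.

minor third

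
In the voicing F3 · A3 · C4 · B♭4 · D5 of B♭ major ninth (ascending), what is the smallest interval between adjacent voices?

m3

Adjacent intervals: F3→A3 = major third; A3→C4 = minor third; C4→B♭4 = minor seventh; B♭4→D5 = major third.
The smallest is A3 to C4, a minor third (3 semitones).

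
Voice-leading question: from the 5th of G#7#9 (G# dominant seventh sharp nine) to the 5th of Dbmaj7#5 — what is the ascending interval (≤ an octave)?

d5

The 5th of G#7#9 (G# dominant seventh sharp nine) is D#; the 5th of Dbmaj7#5 is A.
D# up to A is 6 semitones, a half step narrower than a perfect fifth, so the interval is diminished.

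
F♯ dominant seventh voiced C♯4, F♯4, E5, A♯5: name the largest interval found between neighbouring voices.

m7

Adjacent intervals: C♯4→F♯4 = perfect fourth; F♯4→E5 = minor seventh; E5→A♯5 = augmented fourth.
The largest is F♯4 to E5, a minor seventh (10 semitones).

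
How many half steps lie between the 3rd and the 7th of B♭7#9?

6

Spelling the chord: B♭–D–F–A♭–C♯.
D to A♭ is a diminished fifth: 6 semitones.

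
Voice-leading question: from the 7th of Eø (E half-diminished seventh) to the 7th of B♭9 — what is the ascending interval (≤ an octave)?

The 7th of Eø (E half-diminished seventh) is D; the 7th of B♭9 is A♭.
From D to A♭: 6 semitones over a fifth = diminished.

diminished fifth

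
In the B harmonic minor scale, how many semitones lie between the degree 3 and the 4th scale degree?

2

The scale is B C# D E F# G A#.
D up to E is a major second — 2 semitones.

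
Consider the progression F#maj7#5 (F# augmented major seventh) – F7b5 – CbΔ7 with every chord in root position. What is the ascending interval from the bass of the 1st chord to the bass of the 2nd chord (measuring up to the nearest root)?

The roots are F# and F.
From F# to F: 11 semitones over an octave = diminished.

diminished octave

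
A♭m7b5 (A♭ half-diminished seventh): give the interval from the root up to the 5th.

diminished 5th

A♭ half-diminished seventh: A♭–C♭–E𝄫–G♭.
So we need the interval from A♭ up to E𝄫.
A♭ up to E𝄫 is 6 semitones, a half step narrower than a perfect fifth, so the interval is diminished.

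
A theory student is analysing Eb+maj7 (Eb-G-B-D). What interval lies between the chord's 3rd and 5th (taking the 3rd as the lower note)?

major third

So we need the interval from G up to B.
From G to B is 4 semitones, exactly the major third.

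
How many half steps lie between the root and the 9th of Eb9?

14

Spelling the chord: Eb–G–Bb–Db–F.
Eb to F is a major ninth: 14 semitones.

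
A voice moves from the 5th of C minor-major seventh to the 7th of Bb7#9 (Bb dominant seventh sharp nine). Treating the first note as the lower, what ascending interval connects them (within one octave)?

m2

The 5th of C minor-major seventh is G; the 7th of Bb7#9 (Bb dominant seventh sharp nine) is Ab.
From G to Ab: 1 semitone over a second = minor.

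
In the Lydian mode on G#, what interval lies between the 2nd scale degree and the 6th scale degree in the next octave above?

perfect twelfth

G# lydian: G# A# B# C## D# E# F##.
That puts A# below E#.
Counting 12 letters and 19 half steps from A# gives a perfect twelfth.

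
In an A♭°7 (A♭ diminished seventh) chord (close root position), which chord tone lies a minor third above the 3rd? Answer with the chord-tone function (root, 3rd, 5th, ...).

5th

Spelling the chord: A♭ C♭ E𝄫 G𝄫.
The 3rd is C♭. A minor third above C♭ is E𝄫.
E𝄫 is the chord's 5th.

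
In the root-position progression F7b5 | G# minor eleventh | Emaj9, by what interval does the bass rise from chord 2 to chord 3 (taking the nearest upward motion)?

The roots are G# and E.
6 letter names make it a sixth; at 8 semitones (a half step narrower than major) the quality is minor.

minor sixth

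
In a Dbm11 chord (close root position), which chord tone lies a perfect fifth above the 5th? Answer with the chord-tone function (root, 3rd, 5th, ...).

Dbm11: Db–Fb–Ab–Cb–Eb–Gb.
The 5th is Ab. A perfect fifth above Ab is Eb.
Eb is the chord's 9th.

9th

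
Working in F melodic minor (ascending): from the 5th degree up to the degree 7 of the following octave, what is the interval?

major tenth

Spelling F melodic minor (ascending): F G Ab Bb C D E.
So we need the interval from C up to E.
Counting 10 letters and 16 half steps from C gives a major tenth.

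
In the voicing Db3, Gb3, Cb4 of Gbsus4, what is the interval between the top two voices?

P4

Those voices are Gb3 and Cb4.
Gb up to Cb spans 4 letter names and 5 semitones — a perfect fourth.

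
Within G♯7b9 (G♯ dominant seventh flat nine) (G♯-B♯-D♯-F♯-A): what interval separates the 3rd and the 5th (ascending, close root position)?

m3

The 3rd is B♯ and the 5th is D♯.
3 letter names make it a third; at 3 semitones (a half step narrower than major) the quality is minor.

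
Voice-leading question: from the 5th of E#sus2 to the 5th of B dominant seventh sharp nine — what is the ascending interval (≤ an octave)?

The 5th of E#sus2 is B#; the 5th of B dominant seventh sharp nine is F#.
5 letter names make it a fifth; at 6 semitones (a half step narrower than perfect) the quality is diminished.

d5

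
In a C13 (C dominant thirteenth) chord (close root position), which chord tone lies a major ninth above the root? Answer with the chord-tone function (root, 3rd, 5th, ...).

Spelling the chord: C–E–G–Bb–D–A.
The root is C. A major ninth above C is D.
D is the chord's 9th.

9th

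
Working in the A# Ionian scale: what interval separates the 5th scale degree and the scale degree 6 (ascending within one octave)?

Spelling the A# Ionian scale: A# B# C## D# E# F## G##.
That puts E# below F##.
Counting 2 letters and 2 half steps from E# gives a major second.

M2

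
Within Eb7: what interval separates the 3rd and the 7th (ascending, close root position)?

diminished fifth

Eb dominant seventh: Eb G Bb Db.
So we need the interval from G up to Db.
From G to Db: 6 semitones over a fifth = diminished.
This 3–7 tritone is the characteristic tension at the heart of the dominant sound.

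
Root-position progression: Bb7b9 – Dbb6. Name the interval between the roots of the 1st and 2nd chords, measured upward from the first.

The roots are Bb and Dbb.
Bb up to Dbb is 2 semitones, a whole step narrower than a major third, so the interval is diminished.

diminished third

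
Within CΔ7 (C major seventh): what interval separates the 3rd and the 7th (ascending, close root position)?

The chord tones of CM7 are C-E-G-B.
3rd = E; 7th = B.
E up to B spans 5 letter names and 7 semitones — a perfect fifth.

P5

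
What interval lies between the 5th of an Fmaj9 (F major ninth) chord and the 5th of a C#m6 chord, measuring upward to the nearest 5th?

A5

Fmaj9 (F major ninth) has C as its 5th, and C#m6 has G# as its 5th.
From C to G#: 8 semitones over a fifth = augmented.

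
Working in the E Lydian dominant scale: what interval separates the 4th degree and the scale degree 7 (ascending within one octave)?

The scale runs E F♯ G♯ A♯ B C♯ D.
4th degree = A♯; 7th degree = D.
4 letter names make it a fourth; at 4 semitones (a half step narrower than perfect) the quality is diminished.

diminished 4th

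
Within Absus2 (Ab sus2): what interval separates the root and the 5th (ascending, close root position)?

perfect 5th

Absus2 (Ab sus2) is spelled Ab, Bb, Eb.
So we need the interval from Ab up to Eb.
From Ab to Eb is 7 semitones, exactly the perfect fifth.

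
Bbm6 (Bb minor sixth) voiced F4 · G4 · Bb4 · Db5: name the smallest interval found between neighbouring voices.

Adjacent intervals: F4→G4 = major second; G4→Bb4 = minor third; Bb4→Db5 = minor third.
The smallest is F4 to G4, a major second (2 semitones).

M2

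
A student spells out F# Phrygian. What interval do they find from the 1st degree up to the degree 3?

minor 3rd

Spelling F# Phrygian: F# G A B C# D E.
The 1st degree is F# and the 3rd scale degree is A.
From F# to A: 3 semitones over a third = minor.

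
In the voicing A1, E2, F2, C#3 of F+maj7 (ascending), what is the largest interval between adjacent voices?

Adjacent intervals: A1→E2 = perfect fifth; E2→F2 = minor second; F2→C#3 = augmented fifth.
The largest is F2 to C#3, an augmented fifth (8 semitones).

A5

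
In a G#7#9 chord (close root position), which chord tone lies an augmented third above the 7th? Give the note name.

Spelling the chord: G#–B#–D#–F#–A##.
The 7th is F#. An augmented third above F# is A##.
A## is the chord's 9th.

A##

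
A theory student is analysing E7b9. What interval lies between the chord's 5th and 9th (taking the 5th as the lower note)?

E dominant seventh flat nine: E-G#-B-D-F.
5th = B; 9th = F.
5 letter names make it a fifth; at 6 semitones (a half step narrower than perfect) the quality is diminished.

diminished 5th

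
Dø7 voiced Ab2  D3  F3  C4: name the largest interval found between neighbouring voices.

Adjacent intervals: Ab2→D3 = augmented fourth; D3→F3 = minor third; F3→C4 = perfect fifth.
The largest is F3 to C4, a perfect fifth (7 semitones).

perfect fifth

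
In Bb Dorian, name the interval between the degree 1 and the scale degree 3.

minor third

The scale runs Bb C Db Eb F G Ab.
So we need the interval from Bb up to Db.
Bb up to Db is 3 semitones, a half step narrower than a major third, so the interval is minor.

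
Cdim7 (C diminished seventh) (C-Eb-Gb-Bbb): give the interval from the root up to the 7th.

d7

So we need the interval from C up to Bbb.
C up to Bbb is 9 semitones, a whole step narrower than a major seventh, so the interval is diminished.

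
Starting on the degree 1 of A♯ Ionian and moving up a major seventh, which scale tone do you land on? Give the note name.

G##

The scale is A♯ B♯ C𝄪 D♯ E♯ F𝄪 G𝄪.
The degree 1 is A♯; a major seventh above that is G𝄪 — scale degree 7.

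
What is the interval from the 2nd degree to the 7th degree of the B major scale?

B major: B C# D# E F# G# A#.
So we need the interval from C# up to A#.
From C# to A# is 9 semitones, exactly the major sixth.

major 6th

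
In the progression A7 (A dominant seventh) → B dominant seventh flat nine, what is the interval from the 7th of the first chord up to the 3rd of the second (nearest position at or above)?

A7 (A dominant seventh) has G as its 7th, and B dominant seventh flat nine has D# as its 3rd.
G up to D# is 8 semitones, a half step wider than a perfect fifth, so the interval is augmented.

A5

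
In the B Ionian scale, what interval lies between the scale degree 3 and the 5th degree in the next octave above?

Spelling the B Ionian scale: B C# D# E F# G# A#.
That puts D# below F#.
10 letter names make it a tenth; at 15 semitones (a half step narrower than major) the quality is minor.

minor 10th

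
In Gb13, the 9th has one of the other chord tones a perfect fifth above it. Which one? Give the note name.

Eb

Gb13: Gb-Bb-Db-Fb-Ab-Eb.
The 9th is Ab. A perfect fifth above Ab is Eb.
Eb is the chord's 13th.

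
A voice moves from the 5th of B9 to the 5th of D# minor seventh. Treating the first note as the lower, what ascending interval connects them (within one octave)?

The 5th of B9 is F#; the 5th of D# minor seventh is A#.
Counting 3 letters and 4 half steps from F# gives a major third.

major third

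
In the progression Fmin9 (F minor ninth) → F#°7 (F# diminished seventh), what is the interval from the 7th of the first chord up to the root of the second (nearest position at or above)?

Fmin9 (F minor ninth) has Eb as its 7th, and F#°7 (F# diminished seventh) has F# as its root.
From Eb to F#: 3 semitones over a second = augmented.

A2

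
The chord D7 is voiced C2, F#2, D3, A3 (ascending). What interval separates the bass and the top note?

major thirteenth

The outer voices are C2 and A3.
C up to A spans 13 letter names and 21 semitones — a major thirteenth.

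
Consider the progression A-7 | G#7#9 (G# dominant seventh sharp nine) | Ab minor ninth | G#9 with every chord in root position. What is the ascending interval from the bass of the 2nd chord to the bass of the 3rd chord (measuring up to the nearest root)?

d2

The roots are G# and Ab.
2 letter names make it a second; at 0 semitones (a whole step narrower than major) the quality is diminished.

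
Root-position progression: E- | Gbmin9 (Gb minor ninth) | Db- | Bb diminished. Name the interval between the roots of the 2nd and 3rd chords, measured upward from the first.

perfect fifth

The roots are Gb and Db.
Counting 5 letters and 7 half steps from Gb gives a perfect fifth.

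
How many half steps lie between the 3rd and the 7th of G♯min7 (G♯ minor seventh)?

7

G♯m7: G♯ B D♯ F♯.
B to F♯ is a perfect fifth: 7 semitones.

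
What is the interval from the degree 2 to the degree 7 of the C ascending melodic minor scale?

major 6th

C melodic minor: C D Eb F G A B.
The degree 2 is D and the scale degree 7 is B.
From D to B is 9 semitones, exactly the major sixth.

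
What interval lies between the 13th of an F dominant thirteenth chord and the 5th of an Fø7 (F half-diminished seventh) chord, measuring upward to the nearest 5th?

The 13th of F dominant thirteenth is D; the 5th of Fø7 (F half-diminished seventh) is Cb.
From D to Cb: 9 semitones over a seventh = diminished.

diminished seventh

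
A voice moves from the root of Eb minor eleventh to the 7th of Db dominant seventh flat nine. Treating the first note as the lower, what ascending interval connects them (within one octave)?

minor 6th

The root of Eb minor eleventh is Eb; the 7th of Db dominant seventh flat nine is Cb.
Eb up to Cb is 8 semitones, a half step narrower than a major sixth, so the interval is minor.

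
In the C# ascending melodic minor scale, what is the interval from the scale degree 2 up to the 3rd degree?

The scale runs C# D# E F# G# A# B#.
The scale degree 2 is D# and the degree 3 is E.
From D# to E: 1 semitone over a second = minor.

m2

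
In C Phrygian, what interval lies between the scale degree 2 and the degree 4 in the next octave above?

major 10th

Spelling C Phrygian: C Db Eb F G Ab Bb.
Scale degree 2 = Db; 4th degree (up an octave) = F.
Db up to F spans 10 letter names and 16 semitones — a major tenth.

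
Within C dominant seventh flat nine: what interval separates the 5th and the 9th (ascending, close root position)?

C7b9: C, E, G, Bb, Db.
5th = G; 9th = Db.
From G to Db: 6 semitones over a fifth = diminished.

diminished 5th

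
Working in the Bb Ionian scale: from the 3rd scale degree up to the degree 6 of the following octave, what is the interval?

Bb major: Bb C D Eb F G A.
So we need the interval from D up to G.
D up to G spans 11 letter names and 17 semitones — a perfect eleventh.

perfect eleventh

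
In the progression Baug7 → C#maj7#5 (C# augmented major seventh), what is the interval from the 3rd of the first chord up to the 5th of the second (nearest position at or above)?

Baug7 has D# as its 3rd, and C#maj7#5 (C# augmented major seventh) has G## as its 5th.
From D# to G##: 6 semitones over a fourth = augmented.

augmented fourth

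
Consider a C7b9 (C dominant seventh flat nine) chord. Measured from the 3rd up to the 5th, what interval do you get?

C7b9 is spelled C-E-G-Bb-Db.
That puts E below G.
From E to G: 3 semitones over a third = minor.

minor third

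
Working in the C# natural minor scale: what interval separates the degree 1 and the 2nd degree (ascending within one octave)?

major second

The scale runs C# D# E F# G# A B.
So we need the interval from C# up to D#.
Counting 2 letters and 2 half steps from C# gives a major second.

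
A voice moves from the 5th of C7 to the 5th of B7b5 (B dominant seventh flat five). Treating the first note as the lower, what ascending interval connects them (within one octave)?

C7 has G as its 5th, and B7b5 (B dominant seventh flat five) has F as its 5th.
G up to F is 10 semitones, a half step narrower than a major seventh, so the interval is minor.

minor seventh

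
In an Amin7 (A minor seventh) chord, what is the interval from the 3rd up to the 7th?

Am7 (A minor seventh) is spelled A C E G.
That puts C below G.
From C to G is 7 semitones, exactly the perfect fifth.

perfect 5th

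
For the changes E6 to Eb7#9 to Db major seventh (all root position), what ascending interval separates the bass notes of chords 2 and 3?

m7

The roots are Eb and Db.
Eb up to Db is 10 semitones, a half step narrower than a major seventh, so the interval is minor.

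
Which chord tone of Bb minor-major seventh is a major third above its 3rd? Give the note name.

F

The chord tones of BbmM7 are Bb, Db, F, A.
The 3rd is Db. A major third above Db is F.
F is the chord's 5th.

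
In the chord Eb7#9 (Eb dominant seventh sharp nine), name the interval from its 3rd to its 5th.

minor 3rd

Spelling the chord: Eb, G, Bb, Db, F#.
3rd = G; 5th = Bb.
G up to Bb is 3 semitones, a half step narrower than a major third, so the interval is minor.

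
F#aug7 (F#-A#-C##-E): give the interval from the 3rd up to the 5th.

major 3rd

The 3rd is A# and the 5th is C##.
A# up to C## spans 3 letter names and 4 semitones — a major third.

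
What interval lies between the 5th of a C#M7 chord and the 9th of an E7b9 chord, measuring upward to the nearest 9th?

diminished 7th

The 5th of C#M7 is G#; the 9th of E7b9 is F.
G# up to F is 9 semitones, a whole step narrower than a major seventh, so the interval is diminished.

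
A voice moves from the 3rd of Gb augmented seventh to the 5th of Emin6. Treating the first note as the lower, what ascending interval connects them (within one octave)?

augmented unison

Gb augmented seventh has Bb as its 3rd, and Emin6 has B as its 5th.
1 letter names make it a unison; at 1 semitone (a half step wider than perfect) the quality is augmented.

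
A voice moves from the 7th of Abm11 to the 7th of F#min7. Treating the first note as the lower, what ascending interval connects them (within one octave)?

Abm11 has Gb as its 7th, and F#min7 has E as its 7th.
From Gb to E: 10 semitones over a sixth = augmented.

augmented sixth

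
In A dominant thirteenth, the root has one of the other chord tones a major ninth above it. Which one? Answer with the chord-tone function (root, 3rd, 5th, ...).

A13 (A dominant thirteenth) is spelled A-C#-E-G-B-F#.
The root is A. A major ninth above A is B.
B is the chord's 9th.

9th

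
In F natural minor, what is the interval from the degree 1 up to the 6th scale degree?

Spelling F natural minor: F G Ab Bb C Db Eb.
Degree 1 = F; degree 6 = Db.
6 letter names make it a sixth; at 8 semitones (a half step narrower than major) the quality is minor.

minor 6th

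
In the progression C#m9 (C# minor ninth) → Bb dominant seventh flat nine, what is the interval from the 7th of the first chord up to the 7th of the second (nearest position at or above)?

diminished seventh

C#m9 (C# minor ninth) has B as its 7th, and Bb dominant seventh flat nine has Ab as its 7th.
B up to Ab is 9 semitones, a whole step narrower than a major seventh, so the interval is diminished.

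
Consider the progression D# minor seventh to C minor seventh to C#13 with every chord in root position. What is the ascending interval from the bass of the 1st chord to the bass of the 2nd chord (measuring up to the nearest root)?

The roots are D# and C.
7 letter names make it a seventh; at 9 semitones (a whole step narrower than major) the quality is diminished.

diminished seventh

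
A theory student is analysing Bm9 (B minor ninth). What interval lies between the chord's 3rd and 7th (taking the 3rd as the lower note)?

perfect 5th

B minor ninth: B–D–F#–A–C#.
That puts D below A.
Counting 5 letters and 7 half steps from D gives a perfect fifth.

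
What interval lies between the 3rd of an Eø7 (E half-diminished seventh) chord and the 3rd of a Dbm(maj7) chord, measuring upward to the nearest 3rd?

diminished 7th

Eø7 (E half-diminished seventh) has G as its 3rd, and Dbm(maj7) has Fb as its 3rd.
G up to Fb is 9 semitones, a whole step narrower than a major seventh, so the interval is diminished.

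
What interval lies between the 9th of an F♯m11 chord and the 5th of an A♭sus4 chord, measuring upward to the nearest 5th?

d6

The 9th of F♯m11 is G♯; the 5th of A♭sus4 is E♭.
G♯ up to E♭ is 7 semitones, a whole step narrower than a major sixth, so the interval is diminished.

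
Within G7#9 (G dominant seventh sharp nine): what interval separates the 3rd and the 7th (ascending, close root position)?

diminished fifth

Spelling the chord: G–B–D–F–A#.
The 3rd is B and the 7th is F.
5 letter names make it a fifth; at 6 semitones (a half step narrower than perfect) the quality is diminished.
This 3–7 tritone is the characteristic tension at the heart of the dominant sound.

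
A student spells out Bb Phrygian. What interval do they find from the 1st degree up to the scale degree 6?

minor sixth

The scale runs Bb Cb Db Eb F Gb Ab.
The 1st degree is Bb and the scale degree 6 is Gb.
From Bb to Gb: 8 semitones over a sixth = minor.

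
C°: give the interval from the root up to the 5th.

Cdim: C-E♭-G♭.
That puts C below G♭.
From C to G♭: 6 semitones over a fifth = diminished.

diminished 5th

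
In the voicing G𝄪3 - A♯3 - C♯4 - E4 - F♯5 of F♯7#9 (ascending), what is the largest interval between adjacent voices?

major ninth

Adjacent intervals: G𝄪3→A♯3 = minor second; A♯3→C♯4 = minor third; C♯4→E4 = minor third; E4→F♯5 = major ninth.
The largest is E4 to F♯5, a major ninth (14 semitones).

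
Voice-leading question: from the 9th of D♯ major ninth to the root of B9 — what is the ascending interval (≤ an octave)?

diminished 5th

The 9th of D♯ major ninth is E♯; the root of B9 is B.
E♯ up to B is 6 semitones, a half step narrower than a perfect fifth, so the interval is diminished.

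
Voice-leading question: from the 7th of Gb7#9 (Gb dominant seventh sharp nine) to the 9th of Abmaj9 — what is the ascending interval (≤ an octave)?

augmented fourth

Gb7#9 (Gb dominant seventh sharp nine) has Fb as its 7th, and Abmaj9 has Bb as its 9th.
Fb up to Bb is 6 semitones, a half step wider than a perfect fourth, so the interval is augmented.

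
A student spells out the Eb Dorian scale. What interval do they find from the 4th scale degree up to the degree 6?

major 3rd

Spelling the Eb Dorian scale: Eb F Gb Ab Bb C Db.
4th scale degree = Ab; degree 6 = C.
From Ab to C is 4 semitones, exactly the major third.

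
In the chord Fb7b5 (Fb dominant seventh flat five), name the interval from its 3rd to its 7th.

The chord tones of Fb7b5 are Fb-Ab-Cbb-Ebb.
That puts Ab below Ebb.
From Ab to Ebb: 6 semitones over a fifth = diminished.

diminished 5th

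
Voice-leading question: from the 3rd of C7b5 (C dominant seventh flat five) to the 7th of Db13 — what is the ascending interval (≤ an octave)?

d6

The 3rd of C7b5 (C dominant seventh flat five) is E; the 7th of Db13 is Cb.
E up to Cb is 7 semitones, a whole step narrower than a major sixth, so the interval is diminished.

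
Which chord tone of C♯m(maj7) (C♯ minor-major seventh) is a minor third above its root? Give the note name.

C♯m(maj7) (C♯ minor-major seventh): C♯–E–G♯–B♯.
The root is C♯. A minor third above C♯ is E.
E is the chord's 3rd.

E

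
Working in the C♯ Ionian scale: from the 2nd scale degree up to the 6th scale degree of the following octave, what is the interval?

C♯ major: C♯ D♯ E♯ F♯ G♯ A♯ B♯.
So we need the interval from D♯ up to A♯.
Counting 12 letters and 19 half steps from D♯ gives a perfect twelfth.

perfect twelfth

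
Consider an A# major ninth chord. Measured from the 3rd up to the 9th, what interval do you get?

A#maj9 (A# major ninth): A# C## E# G## B#.
So we need the interval from C## up to B#.
C## up to B# is 10 semitones, a half step narrower than a major seventh, so the interval is minor.

minor 7th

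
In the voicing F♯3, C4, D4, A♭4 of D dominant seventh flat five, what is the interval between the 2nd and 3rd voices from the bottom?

M2

Those voices are C4 and D4.
Counting 2 letters and 2 half steps from C gives a major second.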